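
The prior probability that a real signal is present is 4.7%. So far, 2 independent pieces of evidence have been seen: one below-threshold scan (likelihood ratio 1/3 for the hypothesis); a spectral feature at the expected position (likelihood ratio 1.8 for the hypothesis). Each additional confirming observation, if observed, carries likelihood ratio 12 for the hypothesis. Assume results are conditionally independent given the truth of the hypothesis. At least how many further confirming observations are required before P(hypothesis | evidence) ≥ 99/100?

4

Prior odds = 0.047/0.953 = 47/953.
Combined Bayes factor of the evidence already in hand = (1/3) × 1.8 = 0.6.
Odds after that evidence = (47/953) × 0.6 = 141/4765.
Target odds = 0.99/0.01 = 99.
Need 12ⁿ ≥ 99 ÷ (141/4765) = 157245/47.
12³ = 1728 falls short of 157245/47 but 12⁴ = 20736 reaches it, so n = 4.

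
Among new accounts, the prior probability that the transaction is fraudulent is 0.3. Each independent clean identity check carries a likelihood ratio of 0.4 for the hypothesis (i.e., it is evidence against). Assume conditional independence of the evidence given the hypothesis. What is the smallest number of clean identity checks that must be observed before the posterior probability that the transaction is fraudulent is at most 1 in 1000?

Prior odds: 0.3 ÷ 0.7 = 3/7.
Likelihood ratio per clean identity check = 0.4.
Target posterior odds = 0.001/0.999 = 1/999.
Need (3/7) × 0.4ⁿ ≤ 1/999, i.e. 0.4ⁿ ≤ 7/2997.
0.4⁶ = 64/15625 is still above 7/2997 but 0.4⁷ = 128/78125 is at or below it, so n = 7.

7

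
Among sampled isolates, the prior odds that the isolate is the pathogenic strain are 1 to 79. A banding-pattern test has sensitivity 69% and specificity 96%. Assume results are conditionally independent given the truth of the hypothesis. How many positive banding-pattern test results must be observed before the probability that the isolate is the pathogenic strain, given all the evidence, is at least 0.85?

Prior odds = 1/79.
False-positive rate = 1 − 0.96 = 0.04; likelihood ratio of a positive = 0.69/0.04 = 17.25.
Target odds: 0.85 ÷ 0.15 = 17/3.
Need (1/79) × 17.25ⁿ ≥ 17/3, i.e. 17.25ⁿ ≥ 1343/3.
17.25² = 297.5625 falls short of 1343/3 but 17.25³ = 5132.953125 reaches it, so n = 3.

3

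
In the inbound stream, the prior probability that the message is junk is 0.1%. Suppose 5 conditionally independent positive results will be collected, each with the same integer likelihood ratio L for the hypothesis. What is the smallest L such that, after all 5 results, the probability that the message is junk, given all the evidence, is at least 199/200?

12

Prior odds = 0.001/0.999 = 1/999.
Target odds = 0.995/0.005 = 199.
Need L⁵ ≥ 199 ÷ (1/999) = 198801.
11⁵ = 161051 < 198801 ≤ 248832 = 12⁵, so L = 12.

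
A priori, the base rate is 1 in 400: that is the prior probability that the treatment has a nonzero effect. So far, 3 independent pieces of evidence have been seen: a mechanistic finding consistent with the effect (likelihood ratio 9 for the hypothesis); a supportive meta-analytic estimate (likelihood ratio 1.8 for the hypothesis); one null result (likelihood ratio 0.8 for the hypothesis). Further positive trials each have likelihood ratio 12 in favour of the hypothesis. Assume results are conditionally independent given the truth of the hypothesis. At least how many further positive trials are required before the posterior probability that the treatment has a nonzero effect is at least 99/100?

Prior odds = 0.0025/0.9975 = 1/399.
Combined Bayes factor of the evidence already in hand = 9 × 1.8 × 0.8 = 12.96.
Odds after that evidence = (1/399) × 12.96 = 108/3325.
Target odds = 0.99/0.01 = 99.
Need 12ⁿ ≥ 99 ÷ (108/3325) = 36575/12.
12³ = 1728 falls short of 36575/12 but 12⁴ = 20736 reaches it, so n = 4.

4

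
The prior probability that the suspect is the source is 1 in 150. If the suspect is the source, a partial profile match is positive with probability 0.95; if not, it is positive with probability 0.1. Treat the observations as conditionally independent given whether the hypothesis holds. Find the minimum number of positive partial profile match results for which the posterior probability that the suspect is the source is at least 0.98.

Prior odds: (1/150) ÷ (149/150) = 1/149.
Likelihood ratio of a positive = 0.95/0.1 = 9.5.
Target posterior odds = 0.98/0.02 = 49.
Need (1/149) × 9.5ⁿ ≥ 49, i.e. 9.5ⁿ ≥ 7301.
9.5³ = 857.375 falls short of 7301 but 9.5⁴ = 8145.0625 reaches it, so n = 4.

4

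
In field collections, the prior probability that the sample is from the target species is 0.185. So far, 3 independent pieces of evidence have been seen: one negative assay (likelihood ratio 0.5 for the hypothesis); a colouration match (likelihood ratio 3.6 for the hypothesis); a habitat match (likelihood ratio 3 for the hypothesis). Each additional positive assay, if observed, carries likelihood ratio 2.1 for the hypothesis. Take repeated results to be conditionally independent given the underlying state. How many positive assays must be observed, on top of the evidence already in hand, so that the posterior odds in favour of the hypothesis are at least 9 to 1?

3

Prior odds = 0.185/0.815 = 37/163.
Combined Bayes factor of the evidence already in hand = 0.5 × 3.6 × 3 = 5.4.
Odds after that evidence = (37/163) × 5.4 = 999/815.
Target odds = 9.
Need 2.1ⁿ ≥ 9 ÷ (999/815) = 815/111.
2.1² = 4.41 falls short of 815/111 but 2.1³ = 9.261 reaches it, so n = 3.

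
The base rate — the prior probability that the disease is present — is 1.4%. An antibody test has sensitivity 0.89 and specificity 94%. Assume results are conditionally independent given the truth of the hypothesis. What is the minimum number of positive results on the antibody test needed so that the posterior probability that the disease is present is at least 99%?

4

Prior odds: 0.014 ÷ 0.986 = 7/493.
False-positive rate = 1 − 0.94 = 0.06; likelihood ratio of a positive = 0.89/0.06 = 89/6.
Target odds: 0.99 ÷ 0.01 = 99.
Need (7/493) × (89/6)ⁿ ≥ 99, i.e. (89/6)ⁿ ≥ 48807/7.
(89/6)³ = 704969/216 falls short of 48807/7 but (89/6)⁴ = 62742241/1296 reaches it, so n = 4.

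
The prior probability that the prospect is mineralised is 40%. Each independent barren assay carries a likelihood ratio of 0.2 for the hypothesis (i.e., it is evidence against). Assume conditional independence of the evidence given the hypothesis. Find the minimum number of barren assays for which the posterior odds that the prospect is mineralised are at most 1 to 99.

Prior odds = 0.4/0.6 = 2/3.
Likelihood ratio per barren assay = 0.2.
Target odds = 1/99.
Need (2/3) × 0.2ⁿ ≤ 1/99, i.e. 0.2ⁿ ≤ 1/66.
0.2² = 0.04 is still above 1/66 but 0.2³ = 0.008 is at or below it, so n = 3.

3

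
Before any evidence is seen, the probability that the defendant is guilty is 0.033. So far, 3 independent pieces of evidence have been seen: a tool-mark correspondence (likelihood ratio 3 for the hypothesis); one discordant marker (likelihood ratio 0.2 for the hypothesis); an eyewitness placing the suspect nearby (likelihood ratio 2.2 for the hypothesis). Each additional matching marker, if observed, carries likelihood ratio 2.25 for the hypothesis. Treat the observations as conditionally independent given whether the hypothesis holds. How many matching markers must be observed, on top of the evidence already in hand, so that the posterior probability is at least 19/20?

8

Prior odds = 0.033/0.967 = 33/967.
Combined Bayes factor of the evidence already in hand = 3 × 0.2 × 2.2 = 1.32.
Odds after that evidence = (33/967) × 1.32 = 1089/24175.
Target odds = 0.95/0.05 = 19.
Need 2.25ⁿ ≥ 19 ÷ (1089/24175) = 459325/1089.
2.25⁷ = 4782969/16384 falls short of 459325/1089 but 2.25⁸ = 43046721/65536 reaches it, so n = 8.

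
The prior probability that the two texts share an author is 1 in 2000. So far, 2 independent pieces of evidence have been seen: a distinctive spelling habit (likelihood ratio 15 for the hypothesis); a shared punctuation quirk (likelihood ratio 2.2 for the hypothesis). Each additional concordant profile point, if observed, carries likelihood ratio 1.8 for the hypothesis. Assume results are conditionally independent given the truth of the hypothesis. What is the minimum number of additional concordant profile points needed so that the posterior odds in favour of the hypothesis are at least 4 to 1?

10

Prior odds = 0.0005/0.9995 = 1/1999.
Combined Bayes factor of the evidence already in hand = 15 × 2.2 = 33.
Odds after that evidence = (1/1999) × 33 = 33/1999.
Target odds = 4.
Need 1.8ⁿ ≥ 4 ÷ (33/1999) = 7996/33.
1.8⁹ = 387420489/1953125 falls short of 7996/33 but 1.8¹⁰ ≈357.047 reaches it, so n = 10.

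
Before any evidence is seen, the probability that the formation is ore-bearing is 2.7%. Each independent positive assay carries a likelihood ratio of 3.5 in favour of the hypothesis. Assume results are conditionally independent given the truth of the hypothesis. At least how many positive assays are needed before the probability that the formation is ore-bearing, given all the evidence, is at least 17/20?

5

Prior odds = 0.027/0.973 = 27/973.
Likelihood ratio per positive assay = 3.5.
Target posterior odds = 0.85/0.15 = 17/3.
Need (27/973) × 3.5ⁿ ≥ 17/3, i.e. 3.5ⁿ ≥ 16541/81.
3.5⁴ = 150.0625 falls short of 16541/81 but 3.5⁵ = 525.21875 reaches it, so n = 5.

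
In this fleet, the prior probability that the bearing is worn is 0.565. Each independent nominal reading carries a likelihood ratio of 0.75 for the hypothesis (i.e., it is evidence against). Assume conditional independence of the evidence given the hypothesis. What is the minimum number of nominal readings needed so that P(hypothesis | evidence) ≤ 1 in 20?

12

Prior odds: 0.565 ÷ 0.435 = 113/87.
Likelihood ratio per nominal reading = 0.75.
Target odds: 0.05 ÷ 0.95 = 1/19.
Require 0.75ⁿ ≤ 1/19 ÷ (113/87) = 87/2147.
0.75¹¹ = 177147/4194304 is still above 87/2147 but 0.75¹² = 531441/16777216 is at or below it, so n = 12.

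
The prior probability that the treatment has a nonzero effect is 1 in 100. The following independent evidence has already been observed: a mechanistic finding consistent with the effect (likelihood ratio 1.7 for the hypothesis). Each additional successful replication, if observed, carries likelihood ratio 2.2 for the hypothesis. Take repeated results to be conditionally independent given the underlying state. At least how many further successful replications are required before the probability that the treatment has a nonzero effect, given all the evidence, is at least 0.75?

Prior odds = 0.01/0.99 = 1/99.
Bayes factor of the evidence already in hand = 1.7.
Odds after that evidence = (1/99) × 1.7 = 17/990.
Target odds = 0.75/0.25 = 3.
Need 2.2ⁿ ≥ 3 ÷ (17/990) = 2970/17.
2.2⁶ = 1771561/15625 falls short of 2970/17 but 2.2⁷ = 19487171/78125 reaches it, so n = 7.

7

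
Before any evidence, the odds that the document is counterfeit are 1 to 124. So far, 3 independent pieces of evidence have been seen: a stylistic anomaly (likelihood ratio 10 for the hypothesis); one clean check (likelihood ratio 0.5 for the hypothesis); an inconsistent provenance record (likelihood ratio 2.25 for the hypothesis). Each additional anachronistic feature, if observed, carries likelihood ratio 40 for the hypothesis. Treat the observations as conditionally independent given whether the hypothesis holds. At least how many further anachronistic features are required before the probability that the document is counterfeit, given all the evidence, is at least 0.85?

Prior odds = 1/124.
Combined Bayes factor of the evidence already in hand = 10 × 0.5 × 2.25 = 11.25.
Odds after that evidence = (1/124) × 11.25 = 45/496.
Target odds = 0.85/0.15 = 17/3.
Need 40ⁿ ≥ 17/3 ÷ (45/496) = 8432/135.
40¹ = 40 falls short of 8432/135 but 40² = 1600 reaches it, so n = 2.

2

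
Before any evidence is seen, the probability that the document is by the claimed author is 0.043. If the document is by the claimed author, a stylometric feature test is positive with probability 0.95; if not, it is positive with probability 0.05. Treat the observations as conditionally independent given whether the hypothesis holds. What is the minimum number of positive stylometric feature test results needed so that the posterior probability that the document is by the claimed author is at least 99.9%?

4

Prior odds: 0.043 ÷ 0.957 = 43/957.
Likelihood ratio of a positive = 0.95/0.05 = 19.
Target odds: 0.999 ÷ 0.001 = 999.
Require 19ⁿ ≥ 999 ÷ (43/957) = 956043/43.
19³ = 6859 falls short of 956043/43 but 19⁴ = 130321 reaches it, so n = 4.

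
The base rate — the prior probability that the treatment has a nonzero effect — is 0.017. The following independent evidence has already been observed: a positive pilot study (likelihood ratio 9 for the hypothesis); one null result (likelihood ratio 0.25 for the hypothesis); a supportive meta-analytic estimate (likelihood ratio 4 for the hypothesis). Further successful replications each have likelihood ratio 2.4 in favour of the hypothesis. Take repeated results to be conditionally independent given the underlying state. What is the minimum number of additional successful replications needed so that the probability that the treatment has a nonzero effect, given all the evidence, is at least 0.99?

Prior odds = 0.017/0.983 = 17/983.
Combined Bayes factor of the evidence already in hand = 9 × 0.25 × 4 = 9.
Odds after that evidence = (17/983) × 9 = 153/983.
Target odds = 0.99/0.01 = 99.
Need 2.4ⁿ ≥ 99 ÷ (153/983) = 10813/17.
2.4⁷ = 35831808/78125 falls short of 10813/17 but 2.4⁸ = 429981696/390625 reaches it, so n = 8.

8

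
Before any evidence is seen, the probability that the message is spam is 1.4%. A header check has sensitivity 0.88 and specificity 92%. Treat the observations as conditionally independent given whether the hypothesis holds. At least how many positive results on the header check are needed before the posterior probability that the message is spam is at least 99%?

Prior odds = 0.014/0.986 = 7/493.
False-positive rate = 1 − 0.92 = 0.08; likelihood ratio of a positive = 0.88/0.08 = 11.
Target posterior odds = 0.99/0.01 = 99.
Require 11ⁿ ≥ 99 ÷ (7/493) = 48807/7.
11³ = 1331 falls short of 48807/7 but 11⁴ = 14641 reaches it, so n = 4.

4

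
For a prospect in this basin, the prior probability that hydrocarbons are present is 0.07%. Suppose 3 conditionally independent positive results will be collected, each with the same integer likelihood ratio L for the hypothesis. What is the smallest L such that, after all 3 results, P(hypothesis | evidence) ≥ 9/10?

Prior odds = 0.0007/0.9993 = 7/9993.
Target odds = 0.9/0.1 = 9.
Need L³ ≥ 9 ÷ (7/9993) = 89937/7.
23³ = 12167 < 89937/7 ≤ 13824 = 24³, so L = 24.

24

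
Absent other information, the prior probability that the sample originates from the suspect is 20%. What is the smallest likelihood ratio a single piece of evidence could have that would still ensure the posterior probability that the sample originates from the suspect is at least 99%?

Prior odds = 0.2/0.8 = 0.25.
Target odds = 0.99/0.01 = 99.
Required Bayes factor = 99 ÷ 0.25 = 396.

396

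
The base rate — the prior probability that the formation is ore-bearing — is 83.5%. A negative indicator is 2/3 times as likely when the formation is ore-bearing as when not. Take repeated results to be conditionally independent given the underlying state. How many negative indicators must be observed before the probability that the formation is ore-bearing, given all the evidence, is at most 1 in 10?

10

Prior odds: 0.835 ÷ 0.165 = 167/33.
Likelihood ratio per negative indicator = 2/3.
Target odds: 0.1 ÷ 0.9 = 1/9.
Require (2/3)ⁿ ≤ 1/9 ÷ (167/33) = 11/501.
(2/3)⁹ = 512/19683 is still above 11/501 but (2/3)¹⁰ = 1024/59049 is at or below it, so n = 10.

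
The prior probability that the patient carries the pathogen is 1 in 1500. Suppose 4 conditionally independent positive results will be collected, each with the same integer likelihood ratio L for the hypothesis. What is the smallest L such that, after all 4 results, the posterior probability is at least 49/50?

17

Prior odds = (1/1500)/(1499/1500) = 1/1499.
Target odds = 0.98/0.02 = 49.
Need L⁴ ≥ 49 ÷ (1/1499) = 73451.
16⁴ = 65536 < 73451 ≤ 83521 = 17⁴, so L = 17.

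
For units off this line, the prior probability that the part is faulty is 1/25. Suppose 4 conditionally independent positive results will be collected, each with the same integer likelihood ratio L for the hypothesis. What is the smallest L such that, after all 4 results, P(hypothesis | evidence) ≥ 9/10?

4

Prior odds = 0.04/0.96 = 1/24.
Target odds = 0.9/0.1 = 9.
Need L⁴ ≥ 9 ÷ (1/24) = 216.
3⁴ = 81 < 216 ≤ 256 = 4⁴, so L = 4.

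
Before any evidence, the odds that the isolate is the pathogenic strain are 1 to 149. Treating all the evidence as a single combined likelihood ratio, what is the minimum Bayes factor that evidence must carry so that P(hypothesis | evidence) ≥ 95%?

2831

Prior odds = 1/149.
Target odds = 0.95/0.05 = 19.
Required Bayes factor = 19 ÷ (1/149) = 2831.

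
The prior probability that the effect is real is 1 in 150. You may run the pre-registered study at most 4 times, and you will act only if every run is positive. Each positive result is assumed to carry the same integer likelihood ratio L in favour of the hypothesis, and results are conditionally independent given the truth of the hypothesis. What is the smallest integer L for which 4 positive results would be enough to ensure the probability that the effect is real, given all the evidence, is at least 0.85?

Prior odds = (1/150)/(149/150) = 1/149.
Target odds = 0.85/0.15 = 17/3.
Need L⁴ ≥ 17/3 ÷ (1/149) = 2533/3.
5⁴ = 625 < 2533/3 ≤ 1296 = 6⁴, so L = 6.

6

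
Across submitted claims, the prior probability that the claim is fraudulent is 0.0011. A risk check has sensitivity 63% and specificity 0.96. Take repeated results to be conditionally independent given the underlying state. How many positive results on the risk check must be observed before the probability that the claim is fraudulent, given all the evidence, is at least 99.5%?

Prior odds = 0.0011/0.9989 = 11/9989.
False-positive rate = 1 − 0.96 = 0.04; likelihood ratio of a positive = 0.63/0.04 = 15.75.
Target posterior odds = 0.995/0.005 = 199.
Need (11/9989) × 15.75ⁿ ≥ 199, i.e. 15.75ⁿ ≥ 1987811/11.
15.75⁴ = 15752961/256 falls short of 1987811/11 but 15.75⁵ = 992436543/1024 reaches it, so n = 5.

5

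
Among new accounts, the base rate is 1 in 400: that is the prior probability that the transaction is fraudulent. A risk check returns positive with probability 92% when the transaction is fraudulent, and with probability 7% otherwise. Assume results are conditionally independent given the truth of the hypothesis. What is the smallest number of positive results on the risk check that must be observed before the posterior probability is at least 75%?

Prior odds: 0.0025 ÷ 0.9975 = 1/399.
Likelihood ratio of a positive result = 0.92/0.07 = 92/7.
Target posterior odds = 0.75/0.25 = 3.
Require (92/7)ⁿ ≥ 3 ÷ (1/399) = 1197.
(92/7)² = 8464/49 falls short of 1197 but (92/7)³ = 778688/343 reaches it, so n = 3.

3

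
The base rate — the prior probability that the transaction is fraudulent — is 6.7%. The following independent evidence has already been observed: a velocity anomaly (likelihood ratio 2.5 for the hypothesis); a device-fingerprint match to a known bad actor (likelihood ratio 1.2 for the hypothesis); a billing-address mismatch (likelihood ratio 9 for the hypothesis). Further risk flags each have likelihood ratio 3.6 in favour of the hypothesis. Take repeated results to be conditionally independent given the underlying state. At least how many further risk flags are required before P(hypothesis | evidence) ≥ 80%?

1

Prior odds = 0.067/0.933 = 67/933.
Combined Bayes factor of the evidence already in hand = 2.5 × 1.2 × 9 = 27.
Odds after that evidence = (67/933) × 27 = 603/311.
Target odds = 0.8/0.2 = 4.
Need 3.6ⁿ ≥ 4 ÷ (603/311) = 1244/603.
3.6¹ = 3.6, which meets the required 1244/603; so n = 1.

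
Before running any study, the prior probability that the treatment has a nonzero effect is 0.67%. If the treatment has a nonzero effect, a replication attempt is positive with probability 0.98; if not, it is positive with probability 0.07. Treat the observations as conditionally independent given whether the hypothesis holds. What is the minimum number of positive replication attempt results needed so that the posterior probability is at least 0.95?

4

Prior odds: 0.0067 ÷ 0.9933 = 67/9933.
Likelihood ratio of a positive = 0.98/0.07 = 14.
Target odds: 0.95 ÷ 0.05 = 19.
Need (67/9933) × 14ⁿ ≥ 19, i.e. 14ⁿ ≥ 188727/67.
14³ = 2744 falls short of 188727/67 but 14⁴ = 38416 reaches it, so n = 4.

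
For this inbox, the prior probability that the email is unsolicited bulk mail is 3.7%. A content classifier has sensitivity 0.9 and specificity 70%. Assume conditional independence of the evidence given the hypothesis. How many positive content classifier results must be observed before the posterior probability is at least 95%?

Prior odds = 0.037/0.963 = 37/963.
False-positive rate = 1 − 0.7 = 0.3; likelihood ratio of a positive = 0.9/0.3 = 3.
Target odds: 0.95 ÷ 0.05 = 19.
Need (37/963) × 3ⁿ ≥ 19, i.e. 3ⁿ ≥ 18297/37.
3⁵ = 243 falls short of 18297/37 but 3⁶ = 729 reaches it, so n = 6.

6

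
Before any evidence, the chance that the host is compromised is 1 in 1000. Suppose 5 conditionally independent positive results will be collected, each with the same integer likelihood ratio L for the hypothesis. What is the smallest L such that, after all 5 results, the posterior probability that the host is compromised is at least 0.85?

Prior odds = 0.001/0.999 = 1/999.
Target odds = 0.85/0.15 = 17/3.
Need L⁵ ≥ 17/3 ÷ (1/999) = 5661.
5⁵ = 3125 < 5661 ≤ 7776 = 6⁵, so L = 6.

6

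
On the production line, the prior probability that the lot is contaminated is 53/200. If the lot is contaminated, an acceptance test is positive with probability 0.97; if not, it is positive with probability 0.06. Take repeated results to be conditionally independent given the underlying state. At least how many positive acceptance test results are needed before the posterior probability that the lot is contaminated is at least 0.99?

Prior odds = 0.265/0.735 = 53/147.
Likelihood ratio of a positive = 0.97/0.06 = 97/6.
Target posterior odds = 0.99/0.01 = 99.
Require (97/6)ⁿ ≥ 99 ÷ (53/147) = 14553/53.
(97/6)² = 9409/36 falls short of 14553/53 but (97/6)³ = 912673/216 reaches it, so n = 3.

3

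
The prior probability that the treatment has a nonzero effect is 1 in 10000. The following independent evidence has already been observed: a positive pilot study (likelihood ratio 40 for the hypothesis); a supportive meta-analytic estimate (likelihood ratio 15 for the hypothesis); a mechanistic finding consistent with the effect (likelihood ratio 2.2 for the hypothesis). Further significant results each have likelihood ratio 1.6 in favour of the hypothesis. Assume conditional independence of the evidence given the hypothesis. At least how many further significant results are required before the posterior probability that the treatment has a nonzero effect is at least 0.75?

7

Prior odds = 0.0001/0.9999 = 1/9999.
Combined Bayes factor of the evidence already in hand = 40 × 15 × 2.2 = 1320.
Odds after that evidence = (1/9999) × 1320 = 40/303.
Target odds = 0.75/0.25 = 3.
Need 1.6ⁿ ≥ 3 ÷ (40/303) = 22.725.
1.6⁶ = 262144/15625 falls short of 22.725 but 1.6⁷ = 2097152/78125 reaches it, so n = 7.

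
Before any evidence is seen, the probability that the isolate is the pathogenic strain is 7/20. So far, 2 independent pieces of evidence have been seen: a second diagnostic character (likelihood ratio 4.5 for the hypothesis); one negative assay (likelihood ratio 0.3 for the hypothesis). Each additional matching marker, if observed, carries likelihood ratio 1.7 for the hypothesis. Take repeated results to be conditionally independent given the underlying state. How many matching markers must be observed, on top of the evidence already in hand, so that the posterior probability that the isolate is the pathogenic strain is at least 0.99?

Prior odds = 0.35/0.65 = 7/13.
Combined Bayes factor of the evidence already in hand = 4.5 × 0.3 = 1.35.
Odds after that evidence = (7/13) × 1.35 = 189/260.
Target odds = 0.99/0.01 = 99.
Need 1.7ⁿ ≥ 99 ÷ (189/260) = 2860/21.
1.7⁹ ≈118.588 falls short of 2860/21 but 1.7¹⁰ ≈201.599 reaches it, so n = 10.

10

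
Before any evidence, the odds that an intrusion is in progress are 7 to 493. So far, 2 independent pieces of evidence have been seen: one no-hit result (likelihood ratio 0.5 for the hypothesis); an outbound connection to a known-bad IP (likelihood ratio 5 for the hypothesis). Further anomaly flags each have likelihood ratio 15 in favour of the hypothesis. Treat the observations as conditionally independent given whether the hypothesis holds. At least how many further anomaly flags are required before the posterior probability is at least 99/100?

3

Prior odds = 7/493.
Combined Bayes factor of the evidence already in hand = 0.5 × 5 = 2.5.
Odds after that evidence = (7/493) × 2.5 = 35/986.
Target odds = 0.99/0.01 = 99.
Need 15ⁿ ≥ 99 ÷ (35/986) = 97614/35.
15² = 225 falls short of 97614/35 but 15³ = 3375 reaches it, so n = 3.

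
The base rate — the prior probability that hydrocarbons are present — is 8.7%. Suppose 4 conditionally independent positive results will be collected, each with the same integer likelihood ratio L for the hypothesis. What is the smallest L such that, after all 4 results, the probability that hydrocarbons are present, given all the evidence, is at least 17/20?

3

Prior odds = 0.087/0.913 = 87/913.
Target odds = 0.85/0.15 = 17/3.
Need L⁴ ≥ 17/3 ÷ (87/913) = 15521/261.
2⁴ = 16 < 15521/261 ≤ 81 = 3⁴, so L = 3.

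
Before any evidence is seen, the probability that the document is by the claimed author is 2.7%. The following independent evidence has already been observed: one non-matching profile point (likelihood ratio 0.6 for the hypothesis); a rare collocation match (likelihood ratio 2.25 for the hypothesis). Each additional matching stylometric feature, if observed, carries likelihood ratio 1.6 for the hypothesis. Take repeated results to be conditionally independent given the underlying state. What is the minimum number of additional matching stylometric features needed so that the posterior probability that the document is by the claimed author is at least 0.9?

Prior odds = 0.027/0.973 = 27/973.
Combined Bayes factor of the evidence already in hand = 0.6 × 2.25 = 1.35.
Odds after that evidence = (27/973) × 1.35 = 729/19460.
Target odds = 0.9/0.1 = 9.
Need 1.6ⁿ ≥ 9 ÷ (729/19460) = 19460/81.
1.6¹¹ ≈175.922 falls short of 19460/81 but 1.6¹² ≈281.475 reaches it, so n = 12.

12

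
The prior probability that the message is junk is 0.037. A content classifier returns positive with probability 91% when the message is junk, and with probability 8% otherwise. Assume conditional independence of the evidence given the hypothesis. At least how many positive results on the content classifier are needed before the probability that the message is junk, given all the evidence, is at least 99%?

4

Prior odds = 0.037/0.963 = 37/963.
Likelihood ratio of a positive result = 0.91/0.08 = 11.375.
Target posterior odds = 0.99/0.01 = 99.
Require 11.375ⁿ ≥ 99 ÷ (37/963) = 95337/37.
11.375³ = 753571/512 falls short of 95337/37 but 11.375⁴ = 68574961/4096 reaches it, so n = 4.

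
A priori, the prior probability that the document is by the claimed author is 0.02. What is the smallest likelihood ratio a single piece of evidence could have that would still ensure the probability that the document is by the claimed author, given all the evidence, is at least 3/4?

Prior odds = 0.02/0.98 = 1/49.
Target odds = 0.75/0.25 = 3.
Required Bayes factor = 3 ÷ (1/49) = 147.

147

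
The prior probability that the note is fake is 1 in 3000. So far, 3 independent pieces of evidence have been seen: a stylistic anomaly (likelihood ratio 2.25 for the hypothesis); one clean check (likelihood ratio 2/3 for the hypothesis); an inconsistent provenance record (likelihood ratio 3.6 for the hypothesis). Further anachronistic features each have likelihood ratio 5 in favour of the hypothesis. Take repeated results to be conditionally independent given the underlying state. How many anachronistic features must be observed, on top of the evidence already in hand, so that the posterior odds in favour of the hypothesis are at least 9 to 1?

6

Prior odds = (1/3000)/(2999/3000) = 1/2999.
Combined Bayes factor of the evidence already in hand = 2.25 × (2/3) × 3.6 = 5.4.
Odds after that evidence = (1/2999) × 5.4 = 27/14995.
Target odds = 9.
Need 5ⁿ ≥ 9 ÷ (27/14995) = 14995/3.
5⁵ = 3125 falls short of 14995/3 but 5⁶ = 15625 reaches it, so n = 6.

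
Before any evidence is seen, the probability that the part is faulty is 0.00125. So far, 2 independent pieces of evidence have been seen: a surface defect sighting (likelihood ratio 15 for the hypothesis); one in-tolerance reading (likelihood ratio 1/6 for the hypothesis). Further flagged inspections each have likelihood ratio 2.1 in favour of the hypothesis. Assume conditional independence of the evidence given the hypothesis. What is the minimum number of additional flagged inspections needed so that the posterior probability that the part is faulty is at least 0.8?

Prior odds = 0.00125/0.99875 = 1/799.
Combined Bayes factor of the evidence already in hand = 15 × (1/6) = 2.5.
Odds after that evidence = (1/799) × 2.5 = 5/1598.
Target odds = 0.8/0.2 = 4.
Need 2.1ⁿ ≥ 4 ÷ (5/1598) = 1278.4.
2.1⁹ ≈794.28 falls short of 1278.4 but 2.1¹⁰ ≈1667.99 reaches it, so n = 10.

10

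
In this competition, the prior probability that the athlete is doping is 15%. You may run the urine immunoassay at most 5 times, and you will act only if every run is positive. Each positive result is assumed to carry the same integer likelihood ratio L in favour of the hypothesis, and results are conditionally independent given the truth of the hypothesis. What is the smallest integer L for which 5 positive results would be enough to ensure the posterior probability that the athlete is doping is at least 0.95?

3

Prior odds = 0.15/0.85 = 3/17.
Target odds = 0.95/0.05 = 19.
Need L⁵ ≥ 19 ÷ (3/17) = 323/3.
2⁵ = 32 < 323/3 ≤ 243 = 3⁵, so L = 3.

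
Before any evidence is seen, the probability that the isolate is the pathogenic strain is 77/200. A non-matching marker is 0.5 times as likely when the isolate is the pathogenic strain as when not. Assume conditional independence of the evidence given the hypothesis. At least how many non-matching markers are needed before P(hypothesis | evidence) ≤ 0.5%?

Prior odds = 0.385/0.615 = 77/123.
Likelihood ratio per non-matching marker = 0.5.
Target odds: 0.005 ÷ 0.995 = 1/199.
Require 0.5ⁿ ≤ 1/199 ÷ (77/123) = 123/15323.
0.5⁶ = 0.015625 is still above 123/15323 but 0.5⁷ = 0.0078125 is at or below it, so n = 7.

7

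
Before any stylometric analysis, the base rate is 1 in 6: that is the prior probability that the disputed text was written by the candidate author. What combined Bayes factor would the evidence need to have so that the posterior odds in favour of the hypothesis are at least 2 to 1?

10

Prior odds = (1/6)/(5/6) = 0.2.
Target odds = 2.
Required Bayes factor = 2 ÷ 0.2 = 10.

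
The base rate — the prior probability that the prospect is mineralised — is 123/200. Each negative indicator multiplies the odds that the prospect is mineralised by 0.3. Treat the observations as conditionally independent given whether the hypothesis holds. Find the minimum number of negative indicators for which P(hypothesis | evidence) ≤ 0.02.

Prior odds = 0.615/0.385 = 123/77.
Likelihood ratio per negative indicator = 0.3.
Target posterior odds = 0.02/0.98 = 1/49.
Require 0.3ⁿ ≤ 1/49 ÷ (123/77) = 11/861.
0.3³ = 0.027 is still above 11/861 but 0.3⁴ = 0.0081 is at or below it, so n = 4.

4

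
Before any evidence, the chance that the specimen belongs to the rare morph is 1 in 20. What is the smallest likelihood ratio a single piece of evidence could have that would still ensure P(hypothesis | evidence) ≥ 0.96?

Prior odds = 0.05/0.95 = 1/19.
Target odds = 0.96/0.04 = 24.
Required Bayes factor = 24 ÷ (1/19) = 456.

456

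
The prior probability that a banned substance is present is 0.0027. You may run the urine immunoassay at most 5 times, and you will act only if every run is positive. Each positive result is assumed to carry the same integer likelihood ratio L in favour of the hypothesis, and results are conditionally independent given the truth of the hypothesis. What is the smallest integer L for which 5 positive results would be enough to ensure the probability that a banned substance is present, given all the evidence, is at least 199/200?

10

Prior odds = 0.0027/0.9973 = 27/9973.
Target odds = 0.995/0.005 = 199.
Need L⁵ ≥ 199 ÷ (27/9973) = 1984627/27.
9⁵ = 59049 < 1984627/27 ≤ 100000 = 10⁵, so L = 10.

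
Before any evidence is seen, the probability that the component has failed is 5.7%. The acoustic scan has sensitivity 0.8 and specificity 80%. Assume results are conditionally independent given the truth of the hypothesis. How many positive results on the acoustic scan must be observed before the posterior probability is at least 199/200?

Prior odds: 0.057 ÷ 0.943 = 57/943.
False-positive rate = 1 − 0.8 = 0.2; likelihood ratio of a positive = 0.8/0.2 = 4.
Target posterior odds = 0.995/0.005 = 199.
Need (57/943) × 4ⁿ ≥ 199, i.e. 4ⁿ ≥ 187657/57.
4⁵ = 1024 falls short of 187657/57 but 4⁶ = 4096 reaches it, so n = 6.

6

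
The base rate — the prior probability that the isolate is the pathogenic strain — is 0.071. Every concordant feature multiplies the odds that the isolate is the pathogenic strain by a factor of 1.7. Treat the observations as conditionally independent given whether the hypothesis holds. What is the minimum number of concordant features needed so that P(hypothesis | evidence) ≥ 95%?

Prior odds = 0.071/0.929 = 71/929.
Likelihood ratio per concordant feature = 1.7.
Target odds: 0.95 ÷ 0.05 = 19.
Require 1.7ⁿ ≥ 19 ÷ (71/929) = 17651/71.
1.7¹⁰ ≈201.599 falls short of 17651/71 but 1.7¹¹ ≈342.719 reaches it, so n = 11.

11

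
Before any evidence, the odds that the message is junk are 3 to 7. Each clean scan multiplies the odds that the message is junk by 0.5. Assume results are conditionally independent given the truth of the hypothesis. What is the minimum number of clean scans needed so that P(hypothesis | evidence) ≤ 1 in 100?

6

Prior odds = 3/7.
Likelihood ratio per clean scan = 0.5.
Target posterior odds = 0.01/0.99 = 1/99.
Need (3/7) × 0.5ⁿ ≤ 1/99, i.e. 0.5ⁿ ≤ 7/297.
0.5⁵ = 0.03125 is still above 7/297 but 0.5⁶ = 0.015625 is at or below it, so n = 6.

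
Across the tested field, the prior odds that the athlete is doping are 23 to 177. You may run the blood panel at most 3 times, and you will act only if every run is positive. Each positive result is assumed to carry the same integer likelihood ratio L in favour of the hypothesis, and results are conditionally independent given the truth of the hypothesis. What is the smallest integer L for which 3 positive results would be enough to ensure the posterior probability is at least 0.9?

Prior odds = 23/177.
Target odds = 0.9/0.1 = 9.
Need L³ ≥ 9 ÷ (23/177) = 1593/23.
4³ = 64 < 1593/23 ≤ 125 = 5³, so L = 5.

5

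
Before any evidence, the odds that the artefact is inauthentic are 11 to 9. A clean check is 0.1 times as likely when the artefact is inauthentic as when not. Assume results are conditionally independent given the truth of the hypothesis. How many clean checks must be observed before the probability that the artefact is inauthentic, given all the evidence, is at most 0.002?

3

Prior odds = 11/9.
Likelihood ratio per clean check = 0.1.
Target odds: 0.002 ÷ 0.998 = 1/499.
Require 0.1ⁿ ≤ 1/499 ÷ (11/9) = 9/5489.
0.1² = 0.01 is still above 9/5489 but 0.1³ = 0.001 is at or below it, so n = 3.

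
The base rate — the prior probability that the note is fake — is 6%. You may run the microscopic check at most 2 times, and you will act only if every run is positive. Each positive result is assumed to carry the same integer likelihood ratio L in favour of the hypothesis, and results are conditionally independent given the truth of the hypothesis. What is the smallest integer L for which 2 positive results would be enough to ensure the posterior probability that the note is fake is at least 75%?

7

Prior odds = 0.06/0.94 = 3/47.
Target odds = 0.75/0.25 = 3.
Need L² ≥ 3 ÷ (3/47) = 47.
6² = 36 < 47 ≤ 49 = 7², so L = 7.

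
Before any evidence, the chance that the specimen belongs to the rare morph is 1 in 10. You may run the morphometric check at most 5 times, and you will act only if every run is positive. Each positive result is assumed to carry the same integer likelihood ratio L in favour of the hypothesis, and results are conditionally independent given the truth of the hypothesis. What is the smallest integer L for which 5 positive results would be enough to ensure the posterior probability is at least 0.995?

Prior odds = 0.1/0.9 = 1/9.
Target odds = 0.995/0.005 = 199.
Need L⁵ ≥ 199 ÷ (1/9) = 1791.
4⁵ = 1024 < 1791 ≤ 3125 = 5⁵, so L = 5.

5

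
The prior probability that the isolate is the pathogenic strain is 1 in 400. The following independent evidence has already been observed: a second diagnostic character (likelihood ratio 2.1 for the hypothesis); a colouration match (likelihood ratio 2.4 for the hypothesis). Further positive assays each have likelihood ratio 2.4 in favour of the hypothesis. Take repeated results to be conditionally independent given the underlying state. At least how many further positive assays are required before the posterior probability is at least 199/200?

Prior odds = 0.0025/0.9975 = 1/399.
Combined Bayes factor of the evidence already in hand = 2.1 × 2.4 = 5.04.
Odds after that evidence = (1/399) × 5.04 = 6/475.
Target odds = 0.995/0.005 = 199.
Need 2.4ⁿ ≥ 199 ÷ (6/475) = 94525/6.
2.4¹¹ ≈15216.8 falls short of 94525/6 but 2.4¹² ≈36520.3 reaches it, so n = 12.

12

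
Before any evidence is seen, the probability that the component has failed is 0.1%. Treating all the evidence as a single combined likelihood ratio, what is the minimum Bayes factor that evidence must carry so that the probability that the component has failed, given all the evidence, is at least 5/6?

Prior odds = 0.001/0.999 = 1/999.
Target odds = (5/6)/(1/6) = 5.
Required Bayes factor = 5 ÷ (1/999) = 4995.

4995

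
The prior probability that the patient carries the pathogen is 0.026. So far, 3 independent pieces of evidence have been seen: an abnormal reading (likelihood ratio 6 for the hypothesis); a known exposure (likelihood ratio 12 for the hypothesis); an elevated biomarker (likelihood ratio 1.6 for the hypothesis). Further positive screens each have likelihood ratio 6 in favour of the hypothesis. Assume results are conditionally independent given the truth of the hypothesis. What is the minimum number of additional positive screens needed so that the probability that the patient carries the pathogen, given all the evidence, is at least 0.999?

Prior odds = 0.026/0.974 = 13/487.
Combined Bayes factor of the evidence already in hand = 6 × 12 × 1.6 = 115.2.
Odds after that evidence = (13/487) × 115.2 = 7488/2435.
Target odds = 0.999/0.001 = 999.
Need 6ⁿ ≥ 999 ÷ (7488/2435) = 270285/832.
6³ = 216 falls short of 270285/832 but 6⁴ = 1296 reaches it, so n = 4.

4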